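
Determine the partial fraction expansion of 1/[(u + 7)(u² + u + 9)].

Cover-up at u = -7: A = 1/((-7)² + 1·(-7) + 9) = 1/51. Then B = -A = -1/51, C = -A·(1 - 7) = 2/17
Result: (1/51)/(u + 7) - ((1/51)u - 2/17)/(u² + u + 9)


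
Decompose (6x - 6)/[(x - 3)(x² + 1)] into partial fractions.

At x=3: P = (6·3 - 6)/(3² + 1) = 6/5. Q = -P = -6/5, R = 6 - 3·P = 12/5
Result: (6/5)/(x - 3) - ((6/5)x - 12/5)/(x² + 1)


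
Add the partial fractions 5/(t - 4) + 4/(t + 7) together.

Common denominator (t - 4)(t + 7). Numerator: 5(t + 7) + 4(t - 4) = (5t + 35) + (4t - 16) = 9t + 19
Result: (9t + 19)/[(t - 4)(t + 7)]


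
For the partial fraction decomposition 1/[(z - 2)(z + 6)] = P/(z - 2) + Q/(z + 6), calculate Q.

Cover-up at z = -6: Q = 1/(-6 - 2) = -1/8


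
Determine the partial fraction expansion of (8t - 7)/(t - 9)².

(8t - 7) = A(t - 9) + B. At t = 9: B = 8·9 - 7 = 65. Coeff of t: A = 8
Result: 8/(t - 9) + 65/(t - 9)²


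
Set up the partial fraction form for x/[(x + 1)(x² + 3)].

Linear + irreducible quadratic: α/(x + 1) + (βx + γ)/(x² + 3)


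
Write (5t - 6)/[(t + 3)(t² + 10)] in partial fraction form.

At t=-3: A = (5·(-3) - 6)/((-3)² + 10) = -21/19. B = -A = 21/19, C = 5 - (-3)·A = 32/19
Result: (-21/19)/(t + 3) + ((21/19)t + 32/19)/(t² + 10)


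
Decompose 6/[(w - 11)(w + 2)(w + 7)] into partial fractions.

Using cover-up method: A = 1/39, B = -6/65, C = 1/15
Result: (1/39)/(w - 11) - (6/65)/(w + 2) + (1/15)/(w + 7)


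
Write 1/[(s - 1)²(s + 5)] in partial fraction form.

Cover-up at s=-5: γ = 1/(-5 - 1)² = 1/36. Cover-up at s=1: β = 1/(1 + 5) = 1/6. Comparing s² coeff: α = -γ = -1/36
Result: (-1/36)/(s - 1) + (1/6)/(s - 1)² + (1/36)/(s + 5)


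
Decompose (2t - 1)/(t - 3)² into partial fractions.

(2t - 1) = P(t - 3) + Q. At t = 3: Q = 2·3 - 1 = 5. Coeff of t: P = 2
Result: 2/(t - 3) + 5/(t - 3)²


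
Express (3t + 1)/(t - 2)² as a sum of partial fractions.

(3t + 1) = A(t - 2) + B. At t = 2: B = 3·2 + 1 = 7. Coeff of t: A = 3
Result: 3/(t - 2) + 7/(t - 2)²


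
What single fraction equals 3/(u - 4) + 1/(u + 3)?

Common denominator (u - 4)(u + 3). Numerator: 3(u + 3) + 1(u - 4) = (3u + 9) + (u - 4) = 4u + 5
Result: (4u + 5)/[(u - 4)(u + 3)]


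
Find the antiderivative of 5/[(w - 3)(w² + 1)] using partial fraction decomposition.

Cover-up at w=3: α = 5/(3²+1) = 1/2. Coeff matching: β = -1/2, γ = -3/2. Decomposition: (1/2)/(w - 3) - ((1/2)w + 3/2)/(w² + 1). Integrate: linear → ln, quadratic → (1/2)ln + arctan: (1/2) ln|(w - 3)| - (1/4) ln(w² + 1) - (3/2) arctan(w) + C


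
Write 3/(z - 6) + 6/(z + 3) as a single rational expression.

Common denominator (z - 6)(z + 3). Numerator: 3(z + 3) + 6(z - 6) = (3z + 9) + (6z - 36) = 9z - 27
Result: (9z - 27)/[(z - 6)(z + 3)]


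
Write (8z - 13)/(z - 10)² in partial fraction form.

(8z - 13) = P(z - 10) + Q. At z = 10: Q = 8·10 - 13 = 67. Coeff of z: P = 8
Result: 8/(z - 10) + 67/(z - 10)²


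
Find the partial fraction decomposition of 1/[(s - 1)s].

1/(s - 1)s = A/(s - 1) + B/s. A = 1/(1 - 0) = 1, B = 1/(0 - 1) = -1
Result: 1/(s - 1) - 1/s


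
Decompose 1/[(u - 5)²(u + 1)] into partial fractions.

Cover-up at u=-1: γ = 1/(-1 - 5)² = 1/36. Cover-up at u=5: β = 1/(5 + 1) = 1/6. Comparing u² coeff: α = -γ = -1/36
Result: (-1/36)/(u - 5) + (1/6)/(u - 5)² + (1/36)/(u + 1)


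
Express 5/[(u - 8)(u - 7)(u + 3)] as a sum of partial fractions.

Using cover-up method: α = 5/11, β = -1/2, γ = 1/22
Result: (5/11)/(u - 8) - (1/2)/(u - 7) + (1/22)/(u + 3)


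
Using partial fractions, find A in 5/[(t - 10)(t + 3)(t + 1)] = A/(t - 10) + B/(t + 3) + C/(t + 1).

Cover-up at t = 10: A = 5/[(10 + 3)(10 + 1)] = 5/[(13)(11)] = 5/143


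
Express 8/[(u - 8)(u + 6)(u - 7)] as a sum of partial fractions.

Using cover-up method: A = 4/7, B = 4/91, C = -8/13
Result: (4/7)/(u - 8) + (4/91)/(u + 6) - (8/13)/(u - 7)


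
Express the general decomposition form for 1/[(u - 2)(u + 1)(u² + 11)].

Two linear + quadratic: P/(u - 2) + Q/(u + 1) + (Ru + S)/(u² + 11)


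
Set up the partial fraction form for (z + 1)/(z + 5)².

Repeated linear factor: α/(z + 5) + β/(z + 5)²


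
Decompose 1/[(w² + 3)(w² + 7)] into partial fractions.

Coefficient matching gives P = R = 0, Q = 1/(7-3) = 1/4, S = -Q = -1/4
Result: (1/4)/(w² + 3) - (1/4)/(w² + 7)


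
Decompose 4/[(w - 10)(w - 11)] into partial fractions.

4/(w - 10)(w - 11) = P/(w - 10) + Q/(w - 11). P = 4/(10 - 11) = -4, Q = 4/(11 - 10) = 4
Result: -4/(w - 10) + 4/(w - 11)


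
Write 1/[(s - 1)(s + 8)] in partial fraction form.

1/(s - 1)(s + 8) = P/(s - 1) + Q/(s + 8). P = 1/(1 + 8) = 1/9, Q = 1/(-8 - 1) = -1/9
Result: (1/9)/(s - 1) - (1/9)/(s + 8)


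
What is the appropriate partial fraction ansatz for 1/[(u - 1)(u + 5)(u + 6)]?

Three distinct linear factors: α/(u - 1) + β/(u + 5) + γ/(u + 6)


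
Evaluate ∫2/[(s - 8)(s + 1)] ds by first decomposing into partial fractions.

Decompose: 2/[(s - 8)(s + 1)] = (2/9)/(s - 8) - (2/9)/(s + 1). Integrate each term: (2/9) ln|(s - 8)| - (2/9) ln|(s + 1)| + C


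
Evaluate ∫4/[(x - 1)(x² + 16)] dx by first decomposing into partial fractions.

Cover-up at x=1: α = 4/(1²+16) = 4/17. Coeff matching: β = -4/17, γ = -4/17. Decomposition: (4/17)/(x - 1) - ((4/17)x + 4/17)/(x² + 16). Integrate: linear → ln, quadratic → (1/2)ln + arctan: (4/17) ln|(x - 1)| - (2/17) ln(x² + 16) - (1/17) arctan(x/4) + C


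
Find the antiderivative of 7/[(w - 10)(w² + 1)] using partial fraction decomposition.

Cover-up at w=10: A = 7/(10²+1) = 7/101. Coeff matching: B = -7/101, C = -70/101. Decomposition: (7/101)/(w - 10) - ((7/101)w + 70/101)/(w² + 1). Integrate: linear → ln, quadratic → (1/2)ln + arctan: (7/101) ln|(w - 10)| - (7/202) ln(w² + 1) - (70/101) arctan(w) + C


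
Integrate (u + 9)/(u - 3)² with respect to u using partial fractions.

Decompose: α = 1, β = 1·3 + 9 = 12, so (u + 9)/(u - 3)² = 1/(u - 3) + 12/(u - 3)². Integrate: ∫ α/(u - 3) du = ln|(u - 3)|; ∫ β/(u - 3)² du = -12/(u - 3). Sum: ln|(u - 3)| - 12/(u - 3) + C


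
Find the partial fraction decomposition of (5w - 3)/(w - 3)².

(5w - 3) = P(w - 3) + Q. At w = 3: Q = 5·3 - 3 = 12. Coeff of w: P = 5
Result: 5/(w - 3) + 12/(w - 3)²


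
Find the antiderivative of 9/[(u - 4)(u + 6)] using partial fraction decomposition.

Decompose: 9/[(u - 4)(u + 6)] = (9/10)/(u - 4) - (9/10)/(u + 6). Integrate each term: (9/10) ln|(u - 4)| - (9/10) ln|(u + 6)| + C


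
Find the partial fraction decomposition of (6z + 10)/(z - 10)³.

(6z + 10) = α(z - 10)² + β(z - 10) + γ. At z = 10: γ = 6·10 + 10 = 70. Coefficients: α = 0, β = 6
Result: 6/(z - 10)² + 70/(z - 10)³


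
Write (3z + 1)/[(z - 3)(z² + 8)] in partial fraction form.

At z=3: α = (3·3 + 1)/(3² + 8) = 10/17. β = -α = -10/17, γ = 3 - 3·α = 21/17
Result: (10/17)/(z - 3) - ((10/17)z - 21/17)/(z² + 8)


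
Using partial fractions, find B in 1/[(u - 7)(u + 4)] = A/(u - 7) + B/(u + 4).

Cover-up at u = -4: B = 1/(-4 - 7) = -1/11


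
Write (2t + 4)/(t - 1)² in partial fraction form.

(2t + 4) = P(t - 1) + Q. At t = 1: Q = 2·1 + 4 = 6. Coeff of t: P = 2
Result: 2/(t - 1) + 6/(t - 1)²


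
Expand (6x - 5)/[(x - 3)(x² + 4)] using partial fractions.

At x=3: α = (6·3 - 5)/(3² + 4) = 1. β = -α = -1, γ = 6 - 3·α = 3
Result: 1/(x - 3) - (x - 3)/(x² + 4)


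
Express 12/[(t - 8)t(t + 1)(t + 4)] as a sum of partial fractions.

Using Heaviside cover-up: (1/72)/(t - 8) - (3/8)/t + (4/9)/(t + 1) - (1/12)/(t + 4)


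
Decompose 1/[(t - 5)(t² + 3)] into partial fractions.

Cover-up at t = 5: A = 1/(5² + 3) = 1/28. Then B = -A = -1/28, C = -A·(0 + 5) = -5/28
Result: (1/28)/(t - 5) - ((1/28)t + 5/28)/(t² + 3)


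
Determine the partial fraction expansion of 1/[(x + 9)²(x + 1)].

Cover-up at x=-1: γ = 1/(-1 + 9)² = 1/64. Cover-up at x=-9: β = 1/(-9 + 1) = -1/8. Comparing x² coeff: α = -γ = -1/64
Result: (-1/64)/(x + 9) - (1/8)/(x + 9)² + (1/64)/(x + 1)


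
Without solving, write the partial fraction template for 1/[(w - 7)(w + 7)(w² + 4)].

Two linear + quadratic: α/(w - 7) + β/(w + 7) + (γw + δ)/(w² + 4)


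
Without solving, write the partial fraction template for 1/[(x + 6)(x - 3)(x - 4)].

Three distinct linear factors: P/(x + 6) + Q/(x - 3) + R/(x - 4)


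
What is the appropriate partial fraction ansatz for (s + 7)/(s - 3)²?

Repeated linear factor: A/(s - 3) + B/(s - 3)²


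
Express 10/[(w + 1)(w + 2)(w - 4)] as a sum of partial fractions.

Using cover-up method: α = -2, β = 5/3, γ = 1/3
Result: -2/(w + 1) + (5/3)/(w + 2) + (1/3)/(w - 4)


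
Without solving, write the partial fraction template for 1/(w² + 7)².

Repeated quadratic factor: (Pw + Q)/(w² + 7) + (Rw + S)/(w² + 7)²


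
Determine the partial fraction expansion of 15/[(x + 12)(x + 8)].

15/(x + 12)(x + 8) = α/(x + 12) + β/(x + 8). α = 15/(-12 + 8) = -15/4, β = 15/(-8 + 12) = 15/4
Result: (-15/4)/(x + 12) + (15/4)/(x + 8)


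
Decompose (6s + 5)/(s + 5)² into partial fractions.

(6s + 5) = α(s + 5) + β. At s = -5: β = 6·(-5) + 5 = -25. Coeff of s: α = 6
Result: 6/(s + 5) - 25/(s + 5)²


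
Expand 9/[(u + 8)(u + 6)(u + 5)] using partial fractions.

Using cover-up method: α = 3/2, β = -9/2, γ = 3
Result: (3/2)/(u + 8) - (9/2)/(u + 6) + 3/(u + 5)


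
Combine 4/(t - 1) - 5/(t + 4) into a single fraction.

Common denominator (t - 1)(t + 4). Numerator: 4(t + 4) - 5(t - 1) = (4t + 16) - (5t - 5) = -t + 21
Result: (-t + 21)/[(t - 1)(t + 4)]


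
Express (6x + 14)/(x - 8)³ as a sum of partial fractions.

(6x + 14) = A(x - 8)² + B(x - 8) + C. At x = 8: C = 6·8 + 14 = 62. Coefficients: A = 0, B = 6
Result: 6/(x - 8)² + 62/(x - 8)³


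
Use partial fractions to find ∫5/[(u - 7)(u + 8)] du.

Decompose: 5/[(u - 7)(u + 8)] = (1/3)/(u - 7) - (1/3)/(u + 8). Integrate each term: (1/3) ln|(u - 7)| - (1/3) ln|(u + 8)| + C


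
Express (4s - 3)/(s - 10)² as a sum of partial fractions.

(4s - 3) = P(s - 10) + Q. At s = 10: Q = 4·10 - 3 = 37. Coeff of s: P = 4
Result: 4/(s - 10) + 37/(s - 10)²


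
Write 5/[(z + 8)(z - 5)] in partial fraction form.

5/(z + 8)(z - 5) = α/(z + 8) + β/(z - 5). α = 5/(-8 - 5) = -5/13, β = 5/(5 + 8) = 5/13
Result: (-5/13)/(z + 8) + (5/13)/(z - 5)


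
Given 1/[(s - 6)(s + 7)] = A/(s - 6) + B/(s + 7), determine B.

Cover-up at s = -7: B = 1/(-7 - 6) = -1/13


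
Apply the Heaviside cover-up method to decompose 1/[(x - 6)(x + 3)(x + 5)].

Cover (x - 6), x=6: A = 1/[(6 + 3)(6 + 5)] = 1/99. Cover (x + 3), x=-3: B = 1/[(-3 - 6)(-3 + 5)] = -1/18. Cover (x + 5), x=-5: C = 1/[(-5 - 6)(-5 + 3)] = 1/22.
Result: (1/99)/(x - 6) - (1/18)/(x + 3) + (1/22)/(x + 5)


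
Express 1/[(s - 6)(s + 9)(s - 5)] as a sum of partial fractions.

Using cover-up method: A = 1/15, B = 1/210, C = -1/14
Result: (1/15)/(s - 6) + (1/210)/(s + 9) - (1/14)/(s - 5)


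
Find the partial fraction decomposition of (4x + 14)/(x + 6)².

(4x + 14) = α(x + 6) + β. At x = -6: β = 4·(-6) + 14 = -10. Coeff of x: α = 4
Result: 4/(x + 6) - 10/(x + 6)²


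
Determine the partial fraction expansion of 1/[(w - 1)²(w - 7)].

Cover-up at w=7: R = 1/(7 - 1)² = 1/36. Cover-up at w=1: Q = 1/(1 - 7) = -1/6. Comparing w² coeff: P = -R = -1/36
Result: (-1/36)/(w - 1) - (1/6)/(w - 1)² + (1/36)/(w - 7)


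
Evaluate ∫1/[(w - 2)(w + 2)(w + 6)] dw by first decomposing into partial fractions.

Cover-up: A = 1/32, B = -1/16, C = 1/32. Decomposition: (1/32)/(w - 2) - (1/16)/(w + 2) + (1/32)/(w + 6). Integrate each term: (1/32) ln|(w - 2)| - (1/16) ln|(w + 2)| + (1/32) ln|(w + 6)| + C


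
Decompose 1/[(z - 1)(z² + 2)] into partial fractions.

Cover-up at z = 1: α = 1/(1² + 2) = 1/3. Then β = -α = -1/3, γ = -α·(0 + 1) = -1/3
Result: (1/3)/(z - 1) - ((1/3)z + 1/3)/(z² + 2)


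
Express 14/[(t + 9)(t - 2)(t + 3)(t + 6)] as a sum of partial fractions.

Using Heaviside cover-up: (-7/99)/(t + 9) + (7/220)/(t - 2) - (7/45)/(t + 3) + (7/36)/(t + 6)


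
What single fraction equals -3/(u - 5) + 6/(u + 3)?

Common denominator (u - 5)(u + 3). Numerator: -3(u + 3) + 6(u - 5) = (-3u - 9) + (6u - 30) = 3u - 39
Result: (3u - 39)/[(u - 5)(u + 3)]


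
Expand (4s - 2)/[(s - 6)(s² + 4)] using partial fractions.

At s=6: A = (4·6 - 2)/(6² + 4) = 11/20. B = -A = -11/20, C = 4 - 6·A = 7/10
Result: (11/20)/(s - 6) - ((11/20)s - 7/10)/(s² + 4)


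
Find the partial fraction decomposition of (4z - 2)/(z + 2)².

(4z - 2) = P(z + 2) + Q. At z = -2: Q = 4·(-2) - 2 = -10. Coeff of z: P = 4
Result: 4/(z + 2) - 10/(z + 2)²


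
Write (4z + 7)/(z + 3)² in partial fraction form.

(4z + 7) = A(z + 3) + B. At z = -3: B = 4·(-3) + 7 = -5. Coeff of z: A = 4
Result: 4/(z + 3) - 5/(z + 3)²


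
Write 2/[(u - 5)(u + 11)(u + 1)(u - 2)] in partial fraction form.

Using Heaviside cover-up: (1/144)/(u - 5) - (1/1040)/(u + 11) + (1/90)/(u + 1) - (2/117)/(u - 2)


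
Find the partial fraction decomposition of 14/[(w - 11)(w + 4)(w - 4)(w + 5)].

Using Heaviside cover-up: (1/120)/(w - 11) + (7/60)/(w + 4) - (1/36)/(w - 4) - (7/72)/(w + 5)


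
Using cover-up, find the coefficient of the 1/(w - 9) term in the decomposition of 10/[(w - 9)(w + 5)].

Cover (w - 9), set w=9: 10/((w + 5) at w=9) = 10/(14) = 5/7


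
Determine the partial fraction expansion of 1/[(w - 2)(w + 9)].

1/(w - 2)(w + 9) = α/(w - 2) + β/(w + 9). α = 1/(2 + 9) = 1/11, β = 1/(-9 - 2) = -1/11
Result: (1/11)/(w - 2) - (1/11)/(w + 9)


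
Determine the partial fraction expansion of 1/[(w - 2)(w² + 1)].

Cover-up at w = 2: P = 1/(2² + 1) = 1/5. Then Q = -P = -1/5, R = -P·(0 + 2) = -2/5
Result: (1/5)/(w - 2) - ((1/5)w + 2/5)/(w² + 1)


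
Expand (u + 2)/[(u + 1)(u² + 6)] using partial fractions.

At u=-1: A = (1·(-1) + 2)/((-1)² + 6) = 1/7. B = -A = -1/7, C = 1 - (-1)·A = 8/7
Result: (1/7)/(u + 1) - ((1/7)u - 8/7)/(u² + 6)


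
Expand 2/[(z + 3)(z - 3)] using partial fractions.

2/(z + 3)(z - 3) = A/(z + 3) + B/(z - 3). A = 2/(-3 - 3) = -1/3, B = 2/(3 + 3) = 1/3
Result: (-1/3)/(z + 3) + (1/3)/(z - 3)


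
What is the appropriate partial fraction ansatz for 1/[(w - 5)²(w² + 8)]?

Repeated linear + quadratic: A/(w - 5) + B/(w - 5)² + (Cw + D)/(w² + 8)


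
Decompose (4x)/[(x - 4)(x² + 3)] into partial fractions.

At x=4: A = (4·4 + 0)/(4² + 3) = 16/19. B = -A = -16/19, C = 4 - 4·A = 12/19
Result: (16/19)/(x - 4) - ((16/19)x - 12/19)/(x² + 3)


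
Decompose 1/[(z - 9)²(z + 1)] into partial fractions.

Cover-up at z=-1: C = 1/(-1 - 9)² = 1/100. Cover-up at z=9: B = 1/(9 + 1) = 1/10. Comparing z² coeff: A = -C = -1/100
Result: (-1/100)/(z - 9) + (1/10)/(z - 9)² + (1/100)/(z + 1)


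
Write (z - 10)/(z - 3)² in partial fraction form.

(z - 10) = A(z - 3) + B. At z = 3: B = 1·3 - 10 = -7. Coeff of z: A = 1
Result: 1/(z - 3) - 7/(z - 3)²


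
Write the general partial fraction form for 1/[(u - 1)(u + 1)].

Distinct linear factors: A/(u - 1) + B/(u + 1)


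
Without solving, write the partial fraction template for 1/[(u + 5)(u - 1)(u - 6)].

Three distinct linear factors: α/(u + 5) + β/(u - 1) + γ/(u - 6)


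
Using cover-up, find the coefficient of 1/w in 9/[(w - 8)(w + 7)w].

Cover w, set w=0: 9/[(0 - 8)(0 + 7)] = -9/56


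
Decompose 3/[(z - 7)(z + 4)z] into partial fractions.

Using cover-up method: A = 3/77, B = 3/44, C = -3/28
Result: (3/77)/(z - 7) + (3/44)/(z + 4) - (3/28)/z


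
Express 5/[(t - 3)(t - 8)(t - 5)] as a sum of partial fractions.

Using cover-up method: α = 1/2, β = 1/3, γ = -5/6
Result: (1/2)/(t - 3) + (1/3)/(t - 8) - (5/6)/(t - 5)


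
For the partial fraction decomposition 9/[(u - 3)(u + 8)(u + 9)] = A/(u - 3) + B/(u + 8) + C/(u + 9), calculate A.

Cover-up at u = 3: A = 9/[(3 + 8)(3 + 9)] = 9/[(11)(12)] = 9/132 = 3/44


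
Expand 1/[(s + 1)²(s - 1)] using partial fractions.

Cover-up at s=1: R = 1/(1 + 1)² = 1/4. Cover-up at s=-1: Q = 1/(-1 - 1) = -1/2. Comparing s² coeff: P = -R = -1/4
Result: (-1/4)/(s + 1) - (1/2)/(s + 1)² + (1/4)/(s - 1)


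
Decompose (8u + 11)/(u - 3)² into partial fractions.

(8u + 11) = α(u - 3) + β. At u = 3: β = 8·3 + 11 = 35. Coeff of u: α = 8
Result: 8/(u - 3) + 35/(u - 3)²


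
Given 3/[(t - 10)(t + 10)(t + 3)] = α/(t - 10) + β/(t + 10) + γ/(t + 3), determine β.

Cover-up at t = -10: β = 3/[(-10 - 10)(-10 + 3)] = 3/[(-20)(-7)] = 3/140


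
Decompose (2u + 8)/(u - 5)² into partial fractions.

(2u + 8) = P(u - 5) + Q. At u = 5: Q = 2·5 + 8 = 18. Coeff of u: P = 2
Result: 2/(u - 5) + 18/(u - 5)²


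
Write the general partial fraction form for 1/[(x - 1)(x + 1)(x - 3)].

Three distinct linear factors: α/(x - 1) + β/(x + 1) + γ/(x - 3)


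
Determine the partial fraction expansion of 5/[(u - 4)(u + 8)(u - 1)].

Using cover-up method: A = 5/36, B = 5/108, C = -5/27
Result: (5/36)/(u - 4) + (5/108)/(u + 8) - (5/27)/(u - 1)


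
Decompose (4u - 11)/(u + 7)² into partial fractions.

(4u - 11) = α(u + 7) + β. At u = -7: β = 4·(-7) - 11 = -39. Coeff of u: α = 4
Result: 4/(u + 7) - 39/(u + 7)²


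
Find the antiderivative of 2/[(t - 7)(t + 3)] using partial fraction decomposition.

Decompose: 2/[(t - 7)(t + 3)] = (1/5)/(t - 7) - (1/5)/(t + 3). Integrate each term: (1/5) ln|(t - 7)| - (1/5) ln|(t + 3)| + C


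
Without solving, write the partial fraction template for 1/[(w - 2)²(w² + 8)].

Repeated linear + quadratic: α/(w - 2) + β/(w - 2)² + (γw + δ)/(w² + 8)


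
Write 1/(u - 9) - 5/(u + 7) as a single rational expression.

Common denominator (u - 9)(u + 7). Numerator: 1(u + 7) - 5(u - 9) = (u + 7) - (5u - 45) = -4u + 52
Result: (-4u + 52)/[(u - 9)(u + 7)]


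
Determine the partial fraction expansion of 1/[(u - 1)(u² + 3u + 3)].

Cover-up at u = 1: P = 1/(1² + 3·1 + 3) = 1/7. Then Q = -P = -1/7, R = -P·(3 + 1) = -4/7
Result: (1/7)/(u - 1) - ((1/7)u + 4/7)/(u² + 3u + 3)


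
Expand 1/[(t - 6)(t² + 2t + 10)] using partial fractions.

Cover-up at t = 6: α = 1/(6² + 2·6 + 10) = 1/58. Then β = -α = -1/58, γ = -α·(2 + 6) = -4/29
Result: (1/58)/(t - 6) - ((1/58)t + 4/29)/(t² + 2t + 10)


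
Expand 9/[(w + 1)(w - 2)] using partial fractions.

9/(w + 1)(w - 2) = A/(w + 1) + B/(w - 2). A = 9/(-1 - 2) = -3, B = 9/(2 + 1) = 3
Result: -3/(w + 1) + 3/(w - 2)


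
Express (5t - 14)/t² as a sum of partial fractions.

(5t - 14) = Pt + Q. At t = 0: Q = 5·0 - 14 = -14. Coeff of t: P = 5
Result: 5/t - 14/t²


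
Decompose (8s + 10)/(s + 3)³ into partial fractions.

(8s + 10) = A(s + 3)² + B(s + 3) + C. At s = -3: C = 8·(-3) + 10 = -14. Coefficients: A = 0, B = 8
Result: 8/(s + 3)² - 14/(s + 3)³


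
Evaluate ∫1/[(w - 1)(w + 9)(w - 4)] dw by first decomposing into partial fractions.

Cover-up: P = -1/30, Q = 1/130, R = 1/39. Decomposition: (-1/30)/(w - 1) + (1/130)/(w + 9) + (1/39)/(w - 4). Integrate each term: (-1/30) ln|(w - 1)| + (1/130) ln|(w + 9)| + (1/39) ln|(w - 4)| + C


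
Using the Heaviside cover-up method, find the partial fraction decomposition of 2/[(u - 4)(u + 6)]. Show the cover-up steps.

Cover (u - 4): set u=4, get P = 2/(4 + 6) = 1/5. Cover (u + 6): set u=-6, get Q = 2/(-6 - 4) = -1/5.
Result: (1/5)/(u - 4) - (1/5)/(u + 6)


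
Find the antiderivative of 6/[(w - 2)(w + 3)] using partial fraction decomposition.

Decompose: 6/[(w - 2)(w + 3)] = (6/5)/(w - 2) - (6/5)/(w + 3). Integrate each term: (6/5) ln|(w - 2)| - (6/5) ln|(w + 3)| + C


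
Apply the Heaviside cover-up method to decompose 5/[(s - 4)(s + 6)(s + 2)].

Cover (s - 4), s=4: A = 5/[(4 + 6)(4 + 2)] = 1/12. Cover (s + 6), s=-6: B = 5/[(-6 - 4)(-6 + 2)] = 1/8. Cover (s + 2), s=-2: C = 5/[(-2 - 4)(-2 + 6)] = -5/24.
Result: (1/12)/(s - 4) + (1/8)/(s + 6) - (5/24)/(s + 2)


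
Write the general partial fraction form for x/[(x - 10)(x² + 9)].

Linear + irreducible quadratic: A/(x - 10) + (Bx + C)/(x² + 9)


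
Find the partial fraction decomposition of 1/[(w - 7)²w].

Cover-up at w=0: γ = 1/(0 - 7)² = 1/49. Cover-up at w=7: β = 1/(7 - 0) = 1/7. Comparing w² coeff: α = -γ = -1/49
Result: (-1/49)/(w - 7) + (1/7)/(w - 7)² + (1/49)/w


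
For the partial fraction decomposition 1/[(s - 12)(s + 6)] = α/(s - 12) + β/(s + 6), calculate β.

Cover-up at s = -6: β = 1/(-6 - 12) = -1/18


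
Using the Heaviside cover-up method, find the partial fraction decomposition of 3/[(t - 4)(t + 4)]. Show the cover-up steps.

Cover (t - 4): set t=4, get P = 3/(4 + 4) = 3/8. Cover (t + 4): set t=-4, get Q = 3/(-4 - 4) = -3/8.
Result: (3/8)/(t - 4) - (3/8)/(t + 4)


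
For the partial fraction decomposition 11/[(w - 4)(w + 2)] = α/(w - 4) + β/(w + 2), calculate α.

Cover-up at w = 4: α = 11/(4 + 2) = 11/6


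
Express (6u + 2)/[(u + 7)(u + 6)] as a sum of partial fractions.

At u=-7: α = (6·(-7) + 2)/(-7 + 6) = 40. At u=-6: β = (6·(-6) + 2)/(-6 + 7) = -34
Result: 40/(u + 7) - 34/(u + 6)


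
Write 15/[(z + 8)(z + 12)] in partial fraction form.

15/(z + 8)(z + 12) = P/(z + 8) + Q/(z + 12). P = 15/(-8 + 12) = 15/4, Q = 15/(-12 + 8) = -15/4
Result: (15/4)/(z + 8) - (15/4)/(z + 12)


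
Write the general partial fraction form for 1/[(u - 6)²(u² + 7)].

Repeated linear + quadratic: α/(u - 6) + β/(u - 6)² + (γu + δ)/(u² + 7)


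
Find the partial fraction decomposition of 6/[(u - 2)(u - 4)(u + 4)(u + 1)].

Using Heaviside cover-up: (-1/6)/(u - 2) + (3/40)/(u - 4) - (1/24)/(u + 4) + (2/15)/(u + 1)


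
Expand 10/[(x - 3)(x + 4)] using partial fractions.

10/(x - 3)(x + 4) = P/(x - 3) + Q/(x + 4). P = 10/(3 + 4) = 10/7, Q = 10/(-4 - 3) = -10/7
Result: (10/7)/(x - 3) - (10/7)/(x + 4)


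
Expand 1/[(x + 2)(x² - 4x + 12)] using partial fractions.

Cover-up at x = -2: P = 1/((-2)² - 4·(-2) + 12) = 1/24. Then Q = -P = -1/24, R = -P·(-4 - 2) = 1/4
Result: (1/24)/(x + 2) - ((1/24)x - 1/4)/(x² - 4x + 12)


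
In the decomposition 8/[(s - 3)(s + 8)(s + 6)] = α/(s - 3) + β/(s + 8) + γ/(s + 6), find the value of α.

Cover-up at s = 3: α = 8/[(3 + 8)(3 + 6)] = 8/[(11)(9)] = 8/99


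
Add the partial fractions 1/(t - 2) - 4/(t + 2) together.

Common denominator (t - 2)(t + 2). Numerator: 1(t + 2) - 4(t - 2) = (t + 2) - (4t - 8) = -3t + 10
Result: (-3t + 10)/[(t - 2)(t + 2)]


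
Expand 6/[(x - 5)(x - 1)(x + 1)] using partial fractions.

Using cover-up method: α = 1/4, β = -3/4, γ = 1/2
Result: (1/4)/(x - 5) - (3/4)/(x - 1) + (1/2)/(x + 1)


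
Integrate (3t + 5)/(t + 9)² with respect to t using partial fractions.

Decompose: P = 3, Q = 3·(-9) + 5 = -22, so (3t + 5)/(t + 9)² = 3/(t + 9) - 22/(t + 9)². Integrate: ∫ P/(t + 9) dt = 3 ln|(t + 9)|; ∫ Q/(t + 9)² dt = 22/(t + 9). Sum: 3 ln|(t + 9)| + 22/(t + 9) + C


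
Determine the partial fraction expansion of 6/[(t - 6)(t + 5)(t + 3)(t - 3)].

Using Heaviside cover-up: (2/99)/(t - 6) - (3/88)/(t + 5) + (1/18)/(t + 3) - (1/24)/(t - 3)


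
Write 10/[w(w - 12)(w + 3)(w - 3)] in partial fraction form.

Using Heaviside cover-up: (5/54)/w + (1/162)/(w - 12) - (1/27)/(w + 3) - (5/81)/(w - 3)


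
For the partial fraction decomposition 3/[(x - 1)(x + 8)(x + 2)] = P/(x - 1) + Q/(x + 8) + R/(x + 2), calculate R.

Cover-up at x = -2: R = 3/[(-2 - 1)(-2 + 8)] = 3/[(-3)(6)] = -3/18 = -1/6


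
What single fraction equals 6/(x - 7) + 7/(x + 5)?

Common denominator (x - 7)(x + 5). Numerator: 6(x + 5) + 7(x - 7) = (6x + 30) + (7x - 49) = 13x - 19
Result: (13x - 19)/[(x - 7)(x + 5)]


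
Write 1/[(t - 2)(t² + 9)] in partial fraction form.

Cover-up at t = 2: α = 1/(2² + 9) = 1/13. Then β = -α = -1/13, γ = -α·(0 + 2) = -2/13
Result: (1/13)/(t - 2) - ((1/13)t + 2/13)/(t² + 9)


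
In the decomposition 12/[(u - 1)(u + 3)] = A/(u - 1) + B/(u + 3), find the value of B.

Cover-up at u = -3: B = 12/(-3 - 1) = -12/4 = -3


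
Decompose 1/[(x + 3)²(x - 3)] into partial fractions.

Cover-up at x=3: R = 1/(3 + 3)² = 1/36. Cover-up at x=-3: Q = 1/(-3 - 3) = -1/6. Comparing x² coeff: P = -R = -1/36
Result: (-1/36)/(x + 3) - (1/6)/(x + 3)² + (1/36)/(x - 3)


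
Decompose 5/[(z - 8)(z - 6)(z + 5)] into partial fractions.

Using cover-up method: A = 5/26, B = -5/22, C = 5/143
Result: (5/26)/(z - 8) - (5/22)/(z - 6) + (5/143)/(z + 5)


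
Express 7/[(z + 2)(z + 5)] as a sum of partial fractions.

7/(z + 2)(z + 5) = A/(z + 2) + B/(z + 5). A = 7/(-2 + 5) = 7/3, B = 7/(-5 + 2) = -7/3
Result: (7/3)/(z + 2) - (7/3)/(z + 5)


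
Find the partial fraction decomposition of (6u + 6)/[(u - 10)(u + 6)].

At u=10: A = (6·10 + 6)/(10 + 6) = 33/8. At u=-6: B = (6·(-6) + 6)/(-6 - 10) = 15/8
Result: (33/8)/(u - 10) + (15/8)/(u + 6)


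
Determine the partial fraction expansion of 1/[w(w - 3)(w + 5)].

Using cover-up method: α = -1/15, β = 1/24, γ = 1/40
Result: (-1/15)/w + (1/24)/(w - 3) + (1/40)/(w + 5)


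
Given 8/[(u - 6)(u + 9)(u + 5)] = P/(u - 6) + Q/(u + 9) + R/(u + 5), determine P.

Cover-up at u = 6: P = 8/[(6 + 9)(6 + 5)] = 8/[(15)(11)] = 8/165


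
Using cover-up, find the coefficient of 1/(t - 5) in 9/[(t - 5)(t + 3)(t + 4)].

Cover (t - 5), set t=5: 9/[(5 + 3)(5 + 4)] = 1/8


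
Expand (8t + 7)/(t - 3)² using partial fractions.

(8t + 7) = A(t - 3) + B. At t = 3: B = 8·3 + 7 = 31. Coeff of t: A = 8
Result: 8/(t - 3) + 31/(t - 3)²


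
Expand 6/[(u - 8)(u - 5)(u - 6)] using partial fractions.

Using cover-up method: α = 1, β = 2, γ = -3
Result: 1/(u - 8) + 2/(u - 5) - 3/(u - 6)


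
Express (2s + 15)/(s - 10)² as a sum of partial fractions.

(2s + 15) = A(s - 10) + B. At s = 10: B = 2·10 + 15 = 35. Coeff of s: A = 2
Result: 2/(s - 10) + 35/(s - 10)²


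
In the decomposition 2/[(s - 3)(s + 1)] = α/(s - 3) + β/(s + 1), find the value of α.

Cover-up at s = 3: α = 2/(3 + 1) = 2/4 = 1/2


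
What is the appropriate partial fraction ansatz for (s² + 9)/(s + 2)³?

Repeated linear factor (power 3): P/(s + 2) + Q/(s + 2)² + R/(s + 2)³


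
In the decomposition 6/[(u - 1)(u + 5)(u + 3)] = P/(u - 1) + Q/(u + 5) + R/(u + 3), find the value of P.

Cover-up at u = 1: P = 6/[(1 + 5)(1 + 3)] = 6/[(6)(4)] = 6/24 = 1/4


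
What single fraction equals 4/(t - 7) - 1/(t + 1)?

Common denominator (t - 7)(t + 1). Numerator: 4(t + 1) - 1(t - 7) = (4t + 4) - (t - 7) = 3t + 11
Result: (3t + 11)/[(t - 7)(t + 1)]


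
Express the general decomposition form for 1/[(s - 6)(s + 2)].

Distinct linear factors: P/(s - 6) + Q/(s + 2)


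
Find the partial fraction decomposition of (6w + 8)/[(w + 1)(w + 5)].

At w=-1: α = (6·(-1) + 8)/(-1 + 5) = 1/2. At w=-5: β = (6·(-5) + 8)/(-5 + 1) = 11/2
Result: (1/2)/(w + 1) + (11/2)/(w + 5)


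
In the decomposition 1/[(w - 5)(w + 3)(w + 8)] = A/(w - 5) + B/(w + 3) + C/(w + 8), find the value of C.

Cover-up at w = -8: C = 1/[(-8 - 5)(-8 + 3)] = 1/[(-13)(-5)] = 1/65


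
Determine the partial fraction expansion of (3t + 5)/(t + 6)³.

(3t + 5) = A(t + 6)² + B(t + 6) + C. At t = -6: C = 3·(-6) + 5 = -13. Coefficients: A = 0, B = 3
Result: 3/(t + 6)² - 13/(t + 6)³


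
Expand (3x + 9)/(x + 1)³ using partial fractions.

(3x + 9) = α(x + 1)² + β(x + 1) + γ. At x = -1: γ = 3·(-1) + 9 = 6. Coefficients: α = 0, β = 3
Result: 3/(x + 1)² + 6/(x + 1)³


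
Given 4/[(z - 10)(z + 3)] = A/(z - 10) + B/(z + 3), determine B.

Cover-up at z = -3: B = 4/(-3 - 10) = -4/13


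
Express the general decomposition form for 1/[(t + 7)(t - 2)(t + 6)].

Three distinct linear factors: α/(t + 7) + β/(t - 2) + γ/(t + 6)


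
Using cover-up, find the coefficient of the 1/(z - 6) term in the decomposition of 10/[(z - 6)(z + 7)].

Cover (z - 6), set z=6: 10/((z + 7) at z=6) = 10/(13) = 10/13


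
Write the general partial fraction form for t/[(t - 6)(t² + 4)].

Linear + irreducible quadratic: A/(t - 6) + (Bt + C)/(t² + 4)


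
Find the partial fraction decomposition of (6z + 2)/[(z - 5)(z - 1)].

At z=5: A = (6·5 + 2)/(5 - 1) = 8. At z=1: B = (6·1 + 2)/(1 - 5) = -2
Result: 8/(z - 5) - 2/(z - 1)


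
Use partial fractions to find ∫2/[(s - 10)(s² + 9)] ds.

Cover-up at s=10: α = 2/(10²+9) = 2/109. Coeff matching: β = -2/109, γ = -20/109. Decomposition: (2/109)/(s - 10) - ((2/109)s + 20/109)/(s² + 9). Integrate: linear → ln, quadratic → (1/2)ln + arctan: (2/109) ln|(s - 10)| - (1/109) ln(s² + 9) - (20/327) arctan(s/3) + C


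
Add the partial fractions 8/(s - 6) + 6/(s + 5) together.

Common denominator (s - 6)(s + 5). Numerator: 8(s + 5) + 6(s - 6) = (8s + 40) + (6s - 36) = 14s + 4
Result: (14s + 4)/[(s - 6)(s + 5)]


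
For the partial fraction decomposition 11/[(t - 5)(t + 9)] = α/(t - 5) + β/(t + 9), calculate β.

Cover-up at t = -9: β = 11/(-9 - 5) = -11/14


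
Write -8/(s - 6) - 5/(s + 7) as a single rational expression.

Common denominator (s - 6)(s + 7). Numerator: -8(s + 7) - 5(s - 6) = (-8s - 56) - (5s - 30) = -13s - 26
Result: (-13s - 26)/[(s - 6)(s + 7)]


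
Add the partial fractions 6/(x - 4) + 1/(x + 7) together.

Common denominator (x - 4)(x + 7). Numerator: 6(x + 7) + 1(x - 4) = (6x + 42) + (x - 4) = 7x + 38
Result: (7x + 38)/[(x - 4)(x + 7)]


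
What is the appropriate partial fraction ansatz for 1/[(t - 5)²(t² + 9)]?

Repeated linear + quadratic: A/(t - 5) + B/(t - 5)² + (Ct + D)/(t² + 9)


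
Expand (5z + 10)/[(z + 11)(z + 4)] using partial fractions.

At z=-11: A = (5·(-11) + 10)/(-11 + 4) = 45/7. At z=-4: B = (5·(-4) + 10)/(-4 + 11) = -10/7
Result: (45/7)/(z + 11) - (10/7)/(z + 4)


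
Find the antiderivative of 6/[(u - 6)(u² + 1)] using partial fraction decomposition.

Cover-up at u=6: A = 6/(6²+1) = 6/37. Coeff matching: B = -6/37, C = -36/37. Decomposition: (6/37)/(u - 6) - ((6/37)u + 36/37)/(u² + 1). Integrate: linear → ln, quadratic → (1/2)ln + arctan: (6/37) ln|(u - 6)| - (3/37) ln(u² + 1) - (36/37) arctan(u) + C


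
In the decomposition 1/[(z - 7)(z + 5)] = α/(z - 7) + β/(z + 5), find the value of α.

Cover-up at z = 7: α = 1/(7 + 5) = 1/12


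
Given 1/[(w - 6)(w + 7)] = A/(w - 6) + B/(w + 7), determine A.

Cover-up at w = 6: A = 1/(6 + 7) = 1/13


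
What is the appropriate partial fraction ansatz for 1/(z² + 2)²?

Repeated quadratic factor: (Az + B)/(z² + 2) + (Cz + D)/(z² + 2)²


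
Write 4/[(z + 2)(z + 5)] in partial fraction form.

4/(z + 2)(z + 5) = P/(z + 2) + Q/(z + 5). P = 4/(-2 + 5) = 4/3, Q = 4/(-5 + 2) = -4/3
Result: (4/3)/(z + 2) - (4/3)/(z + 5)


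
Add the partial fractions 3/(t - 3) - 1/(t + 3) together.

Common denominator (t - 3)(t + 3). Numerator: 3(t + 3) - 1(t - 3) = (3t + 9) - (t - 3) = 2t + 12
Result: (2t + 12)/[(t - 3)(t + 3)]


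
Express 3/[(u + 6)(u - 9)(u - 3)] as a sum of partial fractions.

Using cover-up method: A = 1/45, B = 1/30, C = -1/18
Result: (1/45)/(u + 6) + (1/30)/(u - 9) - (1/18)/(u - 3)


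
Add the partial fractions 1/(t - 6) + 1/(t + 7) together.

Common denominator (t - 6)(t + 7). Numerator: 1(t + 7) + 1(t - 6) = (t + 7) + (t - 6) = 2t + 1
Result: (2t + 1)/[(t - 6)(t + 7)]


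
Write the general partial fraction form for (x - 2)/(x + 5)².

Repeated linear factor: A/(x + 5) + B/(x + 5)²


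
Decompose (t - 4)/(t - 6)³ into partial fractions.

(t - 4) = P(t - 6)² + Q(t - 6) + R. At t = 6: R = 1·6 - 4 = 2. Coefficients: P = 0, Q = 1
Result: 1/(t - 6)² + 2/(t - 6)³


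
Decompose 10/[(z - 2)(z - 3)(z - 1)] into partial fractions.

Using cover-up method: P = -10, Q = 5, R = 5
Result: -10/(z - 2) + 5/(z - 3) + 5/(z - 1)


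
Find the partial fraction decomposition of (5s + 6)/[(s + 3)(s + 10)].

At s=-3: α = (5·(-3) + 6)/(-3 + 10) = -9/7. At s=-10: β = (5·(-10) + 6)/(-10 + 3) = 44/7
Result: (-9/7)/(s + 3) + (44/7)/(s + 10)


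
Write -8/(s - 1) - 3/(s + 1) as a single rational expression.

Common denominator (s - 1)(s + 1). Numerator: -8(s + 1) - 3(s - 1) = (-8s - 8) - (3s - 3) = -11s - 5
Result: (-11s - 5)/[(s - 1)(s + 1)]


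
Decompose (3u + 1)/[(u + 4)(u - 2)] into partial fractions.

At u=-4: P = (3·(-4) + 1)/(-4 - 2) = 11/6. At u=2: Q = (3·2 + 1)/(2 + 4) = 7/6
Result: (11/6)/(u + 4) + (7/6)/(u - 2)


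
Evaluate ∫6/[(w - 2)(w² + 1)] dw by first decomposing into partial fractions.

Cover-up at w=2: P = 6/(2²+1) = 6/5. Coeff matching: Q = -6/5, R = -12/5. Decomposition: (6/5)/(w - 2) - ((6/5)w + 12/5)/(w² + 1). Integrate: linear → ln, quadratic → (1/2)ln + arctan: (6/5) ln|(w - 2)| - (3/5) ln(w² + 1) - (12/5) arctan(w) + C


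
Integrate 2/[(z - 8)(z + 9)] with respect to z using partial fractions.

Decompose: 2/[(z - 8)(z + 9)] = (2/17)/(z - 8) - (2/17)/(z + 9). Integrate each term: (2/17) ln|(z - 8)| - (2/17) ln|(z + 9)| + C


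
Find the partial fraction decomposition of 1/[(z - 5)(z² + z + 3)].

Cover-up at z = 5: P = 1/(5² + 1·5 + 3) = 1/33. Then Q = -P = -1/33, R = -P·(1 + 5) = -2/11
Result: (1/33)/(z - 5) - ((1/33)z + 2/11)/(z² + z + 3)


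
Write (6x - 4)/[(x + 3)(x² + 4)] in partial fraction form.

At x=-3: A = (6·(-3) - 4)/((-3)² + 4) = -22/13. B = -A = 22/13, C = 6 - (-3)·A = 12/13
Result: (-22/13)/(x + 3) + ((22/13)x + 12/13)/(x² + 4)


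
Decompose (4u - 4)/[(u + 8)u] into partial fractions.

At u=-8: A = (4·(-8) - 4)/(-8 - 0) = 9/2. At u=0: B = (4·0 - 4)/(0 + 8) = -1/2
Result: (9/2)/(u + 8) - (1/2)/u


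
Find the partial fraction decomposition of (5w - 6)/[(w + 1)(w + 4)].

At w=-1: α = (5·(-1) - 6)/(-1 + 4) = -11/3. At w=-4: β = (5·(-4) - 6)/(-4 + 1) = 26/3
Result: (-11/3)/(w + 1) + (26/3)/(w + 4)


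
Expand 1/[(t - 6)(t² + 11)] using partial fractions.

Cover-up at t = 6: A = 1/(6² + 11) = 1/47. Then B = -A = -1/47, C = -A·(0 + 6) = -6/47
Result: (1/47)/(t - 6) - ((1/47)t + 6/47)/(t² + 11)


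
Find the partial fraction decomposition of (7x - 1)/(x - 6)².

(7x - 1) = P(x - 6) + Q. At x = 6: Q = 7·6 - 1 = 41. Coeff of x: P = 7
Result: 7/(x - 6) + 41/(x - 6)²


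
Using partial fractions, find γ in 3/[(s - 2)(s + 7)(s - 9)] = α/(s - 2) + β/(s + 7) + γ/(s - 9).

Cover-up at s = 9: γ = 3/[(9 - 2)(9 + 7)] = 3/[(7)(16)] = 3/112


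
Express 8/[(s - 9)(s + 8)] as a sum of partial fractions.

8/(s - 9)(s + 8) = P/(s - 9) + Q/(s + 8). P = 8/(9 + 8) = 8/17, Q = 8/(-8 - 9) = -8/17
Result: (8/17)/(s - 9) - (8/17)/(s + 8)


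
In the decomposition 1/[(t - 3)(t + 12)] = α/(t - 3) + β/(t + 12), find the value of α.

Cover-up at t = 3: α = 1/(3 + 12) = 1/15


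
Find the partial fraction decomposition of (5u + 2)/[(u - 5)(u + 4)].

At u=5: α = (5·5 + 2)/(5 + 4) = 3. At u=-4: β = (5·(-4) + 2)/(-4 - 5) = 2
Result: 3/(u - 5) + 2/(u + 4)


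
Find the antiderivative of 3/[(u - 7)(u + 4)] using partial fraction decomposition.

Decompose: 3/[(u - 7)(u + 4)] = (3/11)/(u - 7) - (3/11)/(u + 4). Integrate each term: (3/11) ln|(u - 7)| - (3/11) ln|(u + 4)| + C


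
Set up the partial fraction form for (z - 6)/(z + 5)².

Repeated linear factor: A/(z + 5) + B/(z + 5)²


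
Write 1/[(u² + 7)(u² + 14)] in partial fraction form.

Coefficient matching gives P = R = 0, Q = 1/(14-7) = 1/7, S = -Q = -1/7
Result: (1/7)/(u² + 7) - (1/7)/(u² + 14)


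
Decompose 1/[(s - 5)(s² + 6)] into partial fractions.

Cover-up at s = 5: A = 1/(5² + 6) = 1/31. Then B = -A = -1/31, C = -A·(0 + 5) = -5/31
Result: (1/31)/(s - 5) - ((1/31)s + 5/31)/(s² + 6)


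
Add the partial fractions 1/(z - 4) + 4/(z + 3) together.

Common denominator (z - 4)(z + 3). Numerator: 1(z + 3) + 4(z - 4) = (z + 3) + (4z - 16) = 5z - 13
Result: (5z - 13)/[(z - 4)(z + 3)]


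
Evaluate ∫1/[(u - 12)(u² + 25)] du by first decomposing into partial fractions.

Cover-up at u=12: A = 1/(12²+25) = 1/169. Coeff matching: B = -1/169, C = -12/169. Decomposition: (1/169)/(u - 12) - ((1/169)u + 12/169)/(u² + 25). Integrate: linear → ln, quadratic → (1/2)ln + arctan: (1/169) ln|(u - 12)| - (1/338) ln(u² + 25) - (12/845) arctan(u/5) + C


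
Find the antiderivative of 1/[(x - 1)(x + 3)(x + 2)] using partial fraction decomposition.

Cover-up: α = 1/12, β = 1/4, γ = -1/3. Decomposition: (1/12)/(x - 1) + (1/4)/(x + 3) - (1/3)/(x + 2). Integrate each term: (1/12) ln|(x - 1)| + (1/4) ln|(x + 3)| - (1/3) ln|(x + 2)| + C


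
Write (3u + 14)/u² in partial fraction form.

(3u + 14) = Pu + Q. At u = 0: Q = 3·0 + 14 = 14. Coeff of u: P = 3
Result: 3/u + 14/u²


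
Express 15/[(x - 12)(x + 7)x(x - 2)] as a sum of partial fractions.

Using Heaviside cover-up: (1/152)/(x - 12) - (5/399)/(x + 7) + (5/56)/x - (1/12)/(x - 2)


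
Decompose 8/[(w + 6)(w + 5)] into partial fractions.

8/(w + 6)(w + 5) = P/(w + 6) + Q/(w + 5). P = 8/(-6 + 5) = -8, Q = 8/(-5 + 6) = 8
Result: -8/(w + 6) + 8/(w + 5)


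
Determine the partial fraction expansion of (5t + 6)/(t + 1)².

(5t + 6) = P(t + 1) + Q. At t = -1: Q = 5·(-1) + 6 = 1. Coeff of t: P = 5
Result: 5/(t + 1) + 1/(t + 1)²


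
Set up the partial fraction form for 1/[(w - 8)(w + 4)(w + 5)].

Three distinct linear factors: P/(w - 8) + Q/(w + 4) + R/(w + 5)


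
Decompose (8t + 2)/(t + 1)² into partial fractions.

(8t + 2) = P(t + 1) + Q. At t = -1: Q = 8·(-1) + 2 = -6. Coeff of t: P = 8
Result: 8/(t + 1) - 6/(t + 1)²


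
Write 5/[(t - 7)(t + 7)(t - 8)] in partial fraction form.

Using cover-up method: P = -5/14, Q = 1/42, R = 1/3
Result: (-5/14)/(t - 7) + (1/42)/(t + 7) + (1/3)/(t - 8)


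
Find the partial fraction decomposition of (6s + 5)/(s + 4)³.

(6s + 5) = α(s + 4)² + β(s + 4) + γ. At s = -4: γ = 6·(-4) + 5 = -19. Coefficients: α = 0, β = 6
Result: 6/(s + 4)² - 19/(s + 4)³


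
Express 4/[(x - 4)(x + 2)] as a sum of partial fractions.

4/(x - 4)(x + 2) = α/(x - 4) + β/(x + 2). α = 4/(4 + 2) = 2/3, β = 4/(-2 - 4) = -2/3
Result: (2/3)/(x - 4) - (2/3)/(x + 2)


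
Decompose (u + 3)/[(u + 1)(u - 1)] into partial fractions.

At u=-1: P = (1·(-1) + 3)/(-1 - 1) = -1. At u=1: Q = (1·1 + 3)/(1 + 1) = 2
Result: -1/(u + 1) + 2/(u - 1)


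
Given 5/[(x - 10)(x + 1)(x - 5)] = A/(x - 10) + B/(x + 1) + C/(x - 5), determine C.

Cover-up at x = 5: C = 5/[(5 - 10)(5 + 1)] = 5/[(-5)(6)] = -5/30 = -1/6


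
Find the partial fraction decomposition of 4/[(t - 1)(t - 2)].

4/(t - 1)(t - 2) = α/(t - 1) + β/(t - 2). α = 4/(1 - 2) = -4, β = 4/(2 - 1) = 4
Result: -4/(t - 1) + 4/(t - 2)


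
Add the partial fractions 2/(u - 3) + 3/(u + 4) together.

Common denominator (u - 3)(u + 4). Numerator: 2(u + 4) + 3(u - 3) = (2u + 8) + (3u - 9) = 5u - 1
Result: (5u - 1)/[(u - 3)(u + 4)]


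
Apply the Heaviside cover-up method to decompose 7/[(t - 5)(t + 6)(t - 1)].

Cover (t - 5), t=5: α = 7/[(5 + 6)(5 - 1)] = 7/44. Cover (t + 6), t=-6: β = 7/[(-6 - 5)(-6 - 1)] = 1/11. Cover (t - 1), t=1: γ = 7/[(1 - 5)(1 + 6)] = -1/4.
Result: (7/44)/(t - 5) + (1/11)/(t + 6) - (1/4)/(t - 1)


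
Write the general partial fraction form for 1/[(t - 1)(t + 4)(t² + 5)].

Two linear + quadratic: P/(t - 1) + Q/(t + 4) + (Rt + S)/(t² + 5)


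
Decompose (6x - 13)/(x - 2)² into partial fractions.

(6x - 13) = P(x - 2) + Q. At x = 2: Q = 6·2 - 13 = -1. Coeff of x: P = 6
Result: 6/(x - 2) - 1/(x - 2)²
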